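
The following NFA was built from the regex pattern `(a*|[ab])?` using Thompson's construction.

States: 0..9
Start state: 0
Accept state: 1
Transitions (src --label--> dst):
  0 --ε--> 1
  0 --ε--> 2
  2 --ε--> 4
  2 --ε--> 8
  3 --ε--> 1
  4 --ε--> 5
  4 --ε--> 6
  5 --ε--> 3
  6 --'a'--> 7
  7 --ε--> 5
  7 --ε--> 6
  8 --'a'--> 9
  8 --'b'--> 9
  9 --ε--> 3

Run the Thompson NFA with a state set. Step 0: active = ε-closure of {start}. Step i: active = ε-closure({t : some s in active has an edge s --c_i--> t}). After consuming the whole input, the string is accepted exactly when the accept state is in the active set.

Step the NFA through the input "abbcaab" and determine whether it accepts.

Answer: REJECT

Trace:
S₀ = ε-closure({0}) = {0,1,2,3,4,5,6,8}
'a' @ 1: {1,3,5,6,7,9}  (accept∈set)
'b' @ 2: {}  — dead — no transitions
rest 'bcaab' ignored (set empty)
final: {}; accept 1 not in set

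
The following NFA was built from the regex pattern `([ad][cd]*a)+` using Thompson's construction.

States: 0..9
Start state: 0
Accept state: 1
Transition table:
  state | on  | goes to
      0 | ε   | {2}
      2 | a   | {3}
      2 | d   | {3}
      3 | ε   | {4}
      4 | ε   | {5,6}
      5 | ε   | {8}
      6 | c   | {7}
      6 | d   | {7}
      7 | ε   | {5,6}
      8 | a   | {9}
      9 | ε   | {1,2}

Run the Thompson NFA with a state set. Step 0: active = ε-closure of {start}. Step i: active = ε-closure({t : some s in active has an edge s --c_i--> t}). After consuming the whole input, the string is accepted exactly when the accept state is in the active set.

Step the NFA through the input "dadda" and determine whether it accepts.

Answer: ACCEPT

Trace:
S₀ = ε-closure({0}) = {0,2}
'd' @ 1: {3,4,5,6,8}
'a' @ 2: {1,2,9}  ✓accept
'd' @ 3: {3,4,5,6,8}
'd' @ 4: {5,6,7,8}
'a' @ 5: {1,2,9}  ✓accept
after full input: {1,2,9}  (accept=1 in)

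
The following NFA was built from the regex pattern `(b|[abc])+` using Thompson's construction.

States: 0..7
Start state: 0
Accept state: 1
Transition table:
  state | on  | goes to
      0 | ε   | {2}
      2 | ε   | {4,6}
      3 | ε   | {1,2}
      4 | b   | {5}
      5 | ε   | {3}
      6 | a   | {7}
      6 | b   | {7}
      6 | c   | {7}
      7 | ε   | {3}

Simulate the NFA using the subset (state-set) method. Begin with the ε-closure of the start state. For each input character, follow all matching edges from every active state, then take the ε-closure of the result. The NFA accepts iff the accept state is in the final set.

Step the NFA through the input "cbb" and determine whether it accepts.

start: ε-closure({0}) = {0,2,4,6}
'c' @ 1: {1,2,3,4,6,7}  ✓accept
'b' @ 2: {1,2,3,4,5,6,7}  ✓accept
'b' @ 3: {1,2,3,4,5,6,7}  ✓accept
after full input: {1,2,3,4,5,6,7}  (accept=1 in)

Answer: ACCEPT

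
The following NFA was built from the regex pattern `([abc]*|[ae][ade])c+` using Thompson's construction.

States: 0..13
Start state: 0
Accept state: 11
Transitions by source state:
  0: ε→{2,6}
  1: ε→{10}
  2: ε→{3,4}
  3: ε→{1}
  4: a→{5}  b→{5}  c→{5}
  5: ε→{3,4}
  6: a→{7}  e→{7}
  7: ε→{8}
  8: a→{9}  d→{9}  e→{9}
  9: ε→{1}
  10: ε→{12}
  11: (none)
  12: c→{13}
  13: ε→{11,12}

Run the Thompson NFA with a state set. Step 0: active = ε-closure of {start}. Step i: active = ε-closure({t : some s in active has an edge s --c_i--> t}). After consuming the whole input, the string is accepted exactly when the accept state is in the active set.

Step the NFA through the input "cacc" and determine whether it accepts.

Answer: ACCEPT

Derivation:
start: ε-closure({0}) = {0,1,2,3,4,6,10,12}
'c' @ 1: {1,3,4,5,10,11,12,13}  (accept∈set)
'a' @ 2: {1,3,4,5,10,12}
'c' @ 3: {1,3,4,5,10,11,12,13}  (accept∈set)
'c' @ 4: {1,3,4,5,10,11,12,13}  (accept∈set)
after full input: {1,3,4,5,10,11,12,13}  (accept=11 in)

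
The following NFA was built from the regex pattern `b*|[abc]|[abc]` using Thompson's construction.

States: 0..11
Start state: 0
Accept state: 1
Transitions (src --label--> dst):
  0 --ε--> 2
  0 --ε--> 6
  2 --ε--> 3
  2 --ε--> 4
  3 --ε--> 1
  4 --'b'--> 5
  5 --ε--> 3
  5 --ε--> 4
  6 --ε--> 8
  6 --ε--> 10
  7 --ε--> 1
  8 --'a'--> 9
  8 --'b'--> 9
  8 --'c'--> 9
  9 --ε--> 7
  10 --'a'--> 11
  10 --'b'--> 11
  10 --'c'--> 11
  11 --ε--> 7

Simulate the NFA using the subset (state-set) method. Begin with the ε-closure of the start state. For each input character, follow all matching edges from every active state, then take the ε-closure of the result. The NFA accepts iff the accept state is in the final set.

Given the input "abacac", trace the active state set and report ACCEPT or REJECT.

Answer: REJECT

Steps:
start: ε-closure({0}) = {0,1,2,3,4,6,8,10}
'a' @ 1: {1,7,9,11}  [accepting]
'b' @ 2: {}  — no active states
rest 'acac' ignored (set empty)
after full input: {}  (accept=1 not in)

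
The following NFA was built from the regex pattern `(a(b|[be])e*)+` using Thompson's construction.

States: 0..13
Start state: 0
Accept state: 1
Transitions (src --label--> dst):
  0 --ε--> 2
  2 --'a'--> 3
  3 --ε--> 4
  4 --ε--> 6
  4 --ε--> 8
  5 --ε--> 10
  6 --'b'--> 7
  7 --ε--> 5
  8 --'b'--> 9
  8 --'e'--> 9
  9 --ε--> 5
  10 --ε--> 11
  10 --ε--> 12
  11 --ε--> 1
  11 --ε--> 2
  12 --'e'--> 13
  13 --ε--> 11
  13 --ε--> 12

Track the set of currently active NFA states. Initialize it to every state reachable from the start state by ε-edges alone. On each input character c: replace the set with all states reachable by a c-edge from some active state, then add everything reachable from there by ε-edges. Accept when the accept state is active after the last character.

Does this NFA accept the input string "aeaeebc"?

initial (ε-close {0}): {0,2}
'a' @ 1: {3,4,6,8}
'e' @ 2: {1,2,5,9,10,11,12}  (accept∈set)
'a' @ 3: {3,4,6,8}
'e' @ 4: {1,2,5,9,10,11,12}  (accept∈set)
'e' @ 5: {1,2,11,12,13}  (accept∈set)
'b' @ 6: {}  — state set empty
rest 'c' ignored (set empty)
end set {} — state 1 not in

Answer: REJECT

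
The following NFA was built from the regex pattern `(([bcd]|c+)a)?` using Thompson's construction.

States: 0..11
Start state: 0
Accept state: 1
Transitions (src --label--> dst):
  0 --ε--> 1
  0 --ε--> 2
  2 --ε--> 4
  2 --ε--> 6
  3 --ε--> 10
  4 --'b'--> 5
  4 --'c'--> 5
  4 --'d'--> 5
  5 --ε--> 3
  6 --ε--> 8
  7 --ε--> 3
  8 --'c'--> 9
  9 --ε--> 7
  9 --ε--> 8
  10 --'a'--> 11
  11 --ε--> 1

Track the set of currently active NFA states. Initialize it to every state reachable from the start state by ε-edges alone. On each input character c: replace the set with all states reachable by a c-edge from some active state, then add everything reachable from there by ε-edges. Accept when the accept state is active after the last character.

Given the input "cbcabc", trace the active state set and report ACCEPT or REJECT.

S₀ = ε-closure({0}) = {0,1,2,4,6,8}
'c' @ 1: {3,5,7,8,9,10}
'b' @ 2: {}  — no active states
rest 'cabc' ignored (set empty)
end set {} — state 1 not in

Answer: REJECT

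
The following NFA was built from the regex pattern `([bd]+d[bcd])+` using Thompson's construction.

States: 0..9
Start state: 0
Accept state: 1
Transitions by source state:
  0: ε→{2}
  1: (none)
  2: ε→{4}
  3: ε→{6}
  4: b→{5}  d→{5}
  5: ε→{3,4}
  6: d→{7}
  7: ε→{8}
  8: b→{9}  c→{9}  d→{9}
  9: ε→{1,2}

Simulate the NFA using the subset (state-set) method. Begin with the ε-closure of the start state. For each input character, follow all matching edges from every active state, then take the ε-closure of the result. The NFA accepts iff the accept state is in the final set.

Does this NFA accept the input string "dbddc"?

Answer: ACCEPT

Steps:
S₀ = ε-closure({0}) = {0,2,4}
'd' @ 1: {3,4,5,6}
'b' @ 2: {3,4,5,6}
'd' @ 3: {3,4,5,6,7,8}
'd' @ 4: {1,2,3,4,5,6,7,8,9}  [accepting]
'c' @ 5: {1,2,4,9}  [accepting]
final: {1,2,4,9}; accept 1 in set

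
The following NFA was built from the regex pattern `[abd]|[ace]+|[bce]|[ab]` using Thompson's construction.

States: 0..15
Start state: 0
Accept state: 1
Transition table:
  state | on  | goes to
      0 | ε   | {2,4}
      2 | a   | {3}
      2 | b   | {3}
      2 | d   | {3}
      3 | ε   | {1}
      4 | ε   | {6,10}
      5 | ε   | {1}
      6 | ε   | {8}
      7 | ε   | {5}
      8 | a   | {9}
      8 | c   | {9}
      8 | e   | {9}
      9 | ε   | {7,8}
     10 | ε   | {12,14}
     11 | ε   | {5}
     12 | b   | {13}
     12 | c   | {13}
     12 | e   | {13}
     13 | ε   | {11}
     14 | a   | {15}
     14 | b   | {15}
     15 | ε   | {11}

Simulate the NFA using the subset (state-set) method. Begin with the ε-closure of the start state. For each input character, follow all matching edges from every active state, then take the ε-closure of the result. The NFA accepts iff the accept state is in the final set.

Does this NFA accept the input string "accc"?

start: ε-closure({0}) = {0,2,4,6,8,10,12,14}
'a' @ 1: {1,3,5,7,8,9,11,15}  [accepting]
'c' @ 2: {1,5,7,8,9}  [accepting]
'c' @ 3: {1,5,7,8,9}  [accepting]
'c' @ 4: {1,5,7,8,9}  [accepting]
final: {1,5,7,8,9}; accept 1 in set

Answer: ACCEPT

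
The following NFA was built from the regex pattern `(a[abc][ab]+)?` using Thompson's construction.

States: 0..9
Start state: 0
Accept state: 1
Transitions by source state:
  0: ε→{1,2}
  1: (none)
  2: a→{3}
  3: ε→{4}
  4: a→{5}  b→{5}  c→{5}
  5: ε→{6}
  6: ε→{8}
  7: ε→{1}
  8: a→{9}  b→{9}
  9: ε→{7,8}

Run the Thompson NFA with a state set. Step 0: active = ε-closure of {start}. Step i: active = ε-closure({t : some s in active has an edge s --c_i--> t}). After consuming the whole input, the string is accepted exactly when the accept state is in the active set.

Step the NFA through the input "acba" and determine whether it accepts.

initial (ε-close {0}): {0,1,2}
'a' @ 1: {3,4}
'c' @ 2: {5,6,8}
'b' @ 3: {1,7,8,9}  [accepting]
'a' @ 4: {1,7,8,9}  [accepting]
end set {1,7,8,9} — state 1 in

Answer: ACCEPT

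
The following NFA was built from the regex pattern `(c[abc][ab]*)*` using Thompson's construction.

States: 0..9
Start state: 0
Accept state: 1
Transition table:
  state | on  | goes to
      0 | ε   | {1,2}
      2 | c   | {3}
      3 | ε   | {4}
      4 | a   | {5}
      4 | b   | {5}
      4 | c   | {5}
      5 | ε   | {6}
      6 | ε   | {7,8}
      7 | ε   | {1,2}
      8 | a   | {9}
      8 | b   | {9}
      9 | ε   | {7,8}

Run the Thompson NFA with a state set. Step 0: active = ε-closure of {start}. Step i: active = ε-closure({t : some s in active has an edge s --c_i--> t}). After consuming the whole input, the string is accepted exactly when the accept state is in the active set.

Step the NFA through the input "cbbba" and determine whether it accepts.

start: ε-closure({0}) = {0,1,2}
'c' @ 1: {3,4}
'b' @ 2: {1,2,5,6,7,8}  (accept∈set)
'b' @ 3: {1,2,7,8,9}  (accept∈set)
'b' @ 4: {1,2,7,8,9}  (accept∈set)
'a' @ 5: {1,2,7,8,9}  (accept∈set)
final: {1,2,7,8,9}; accept 1 in set

Answer: ACCEPT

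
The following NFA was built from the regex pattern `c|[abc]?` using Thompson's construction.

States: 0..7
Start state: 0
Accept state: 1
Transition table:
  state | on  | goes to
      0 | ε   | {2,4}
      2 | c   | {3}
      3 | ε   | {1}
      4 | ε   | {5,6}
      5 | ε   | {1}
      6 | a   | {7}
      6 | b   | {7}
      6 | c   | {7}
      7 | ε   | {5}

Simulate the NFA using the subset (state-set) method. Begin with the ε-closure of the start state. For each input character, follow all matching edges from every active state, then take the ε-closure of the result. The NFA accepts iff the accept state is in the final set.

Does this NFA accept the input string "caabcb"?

S₀ = ε-closure({0}) = {0,1,2,4,5,6}
'c' @ 1: {1,3,5,7}  [accepting]
'a' @ 2: {}  — no active states
rest 'abcb' ignored (set empty)
after full input: {}  (accept=1 not in)

Answer: REJECT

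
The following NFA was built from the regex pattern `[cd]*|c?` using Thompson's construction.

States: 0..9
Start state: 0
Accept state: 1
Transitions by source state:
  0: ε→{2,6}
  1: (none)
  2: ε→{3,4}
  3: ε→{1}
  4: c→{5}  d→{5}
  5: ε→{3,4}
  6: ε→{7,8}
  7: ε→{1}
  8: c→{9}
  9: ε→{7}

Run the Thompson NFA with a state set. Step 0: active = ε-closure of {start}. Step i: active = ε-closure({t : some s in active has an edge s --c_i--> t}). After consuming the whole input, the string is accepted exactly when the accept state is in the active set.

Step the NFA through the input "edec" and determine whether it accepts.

Answer: REJECT

Trace:
S₀ = ε-closure({0}) = {0,1,2,3,4,6,7,8}
'e' @ 1: {}  — no active states
rest 'dec' ignored (set empty)
final: {}; accept 1 not in set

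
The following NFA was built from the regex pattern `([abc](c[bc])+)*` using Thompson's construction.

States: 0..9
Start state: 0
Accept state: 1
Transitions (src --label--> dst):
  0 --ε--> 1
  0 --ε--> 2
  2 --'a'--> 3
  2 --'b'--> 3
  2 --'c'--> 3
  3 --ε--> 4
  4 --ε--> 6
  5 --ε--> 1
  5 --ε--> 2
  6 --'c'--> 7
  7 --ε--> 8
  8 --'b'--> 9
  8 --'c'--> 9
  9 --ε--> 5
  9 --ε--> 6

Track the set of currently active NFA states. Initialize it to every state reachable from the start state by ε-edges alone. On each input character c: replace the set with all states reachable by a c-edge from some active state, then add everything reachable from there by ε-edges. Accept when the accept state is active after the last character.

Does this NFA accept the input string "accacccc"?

Answer: ACCEPT

Steps:
start: ε-closure({0}) = {0,1,2}
'a' @ 1: {3,4,6}
'c' @ 2: {7,8}
'c' @ 3: {1,2,5,6,9}  [accepting]
'a' @ 4: {3,4,6}
'c' @ 5: {7,8}
'c' @ 6: {1,2,5,6,9}  [accepting]
'c' @ 7: {3,4,6,7,8}
'c' @ 8: {1,2,5,6,7,8,9}  [accepting]
end set {1,2,5,6,7,8,9} — state 1 in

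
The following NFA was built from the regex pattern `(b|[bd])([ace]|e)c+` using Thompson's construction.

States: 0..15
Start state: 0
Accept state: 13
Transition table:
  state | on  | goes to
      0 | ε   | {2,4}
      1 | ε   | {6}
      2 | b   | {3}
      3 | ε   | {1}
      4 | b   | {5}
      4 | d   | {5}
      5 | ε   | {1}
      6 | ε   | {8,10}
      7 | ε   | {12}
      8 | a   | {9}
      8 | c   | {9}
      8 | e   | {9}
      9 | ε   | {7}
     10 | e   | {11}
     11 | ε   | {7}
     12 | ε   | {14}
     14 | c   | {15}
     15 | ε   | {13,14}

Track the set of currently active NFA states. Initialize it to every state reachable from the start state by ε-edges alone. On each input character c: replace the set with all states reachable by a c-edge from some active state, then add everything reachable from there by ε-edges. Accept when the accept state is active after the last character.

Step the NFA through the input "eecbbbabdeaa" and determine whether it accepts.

Answer: REJECT

Trace:
S₀ = ε-closure({0}) = {0,2,4}
'e' @ 1: {}  — state set empty
rest 'ecbbbabdeaa' ignored (set empty)
final: {}; accept 13 not in set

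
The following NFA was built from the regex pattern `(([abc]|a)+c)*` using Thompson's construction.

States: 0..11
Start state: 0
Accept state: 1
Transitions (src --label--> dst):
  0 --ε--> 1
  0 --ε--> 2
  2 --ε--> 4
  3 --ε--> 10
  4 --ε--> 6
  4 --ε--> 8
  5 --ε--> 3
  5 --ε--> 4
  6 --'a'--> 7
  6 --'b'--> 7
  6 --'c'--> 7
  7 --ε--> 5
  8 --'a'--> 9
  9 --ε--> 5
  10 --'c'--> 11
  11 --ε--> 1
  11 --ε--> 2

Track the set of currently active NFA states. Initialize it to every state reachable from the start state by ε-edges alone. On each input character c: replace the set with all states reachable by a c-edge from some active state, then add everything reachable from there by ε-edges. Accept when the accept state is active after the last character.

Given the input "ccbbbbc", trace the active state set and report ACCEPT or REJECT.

S₀ = ε-closure({0}) = {0,1,2,4,6,8}
'c' @ 1: {3,4,5,6,7,8,10}
'c' @ 2: {1,2,3,4,5,6,7,8,10,11}  [accepting]
'b' @ 3: {3,4,5,6,7,8,10}
'b' @ 4: {3,4,5,6,7,8,10}
'b' @ 5: {3,4,5,6,7,8,10}
'b' @ 6: {3,4,5,6,7,8,10}
'c' @ 7: {1,2,3,4,5,6,7,8,10,11}  [accepting]
end set {1,2,3,4,5,6,7,8,10,11} — state 1 in

Answer: ACCEPT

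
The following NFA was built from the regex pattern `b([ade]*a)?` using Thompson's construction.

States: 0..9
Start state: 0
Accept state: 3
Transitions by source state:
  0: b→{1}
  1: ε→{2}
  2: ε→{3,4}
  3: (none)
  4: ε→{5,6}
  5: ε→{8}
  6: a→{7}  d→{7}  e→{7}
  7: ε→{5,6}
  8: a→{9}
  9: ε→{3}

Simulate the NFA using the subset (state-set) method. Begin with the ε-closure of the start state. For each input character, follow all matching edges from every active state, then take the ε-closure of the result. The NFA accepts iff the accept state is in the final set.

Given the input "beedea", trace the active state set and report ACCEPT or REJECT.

S₀ = ε-closure({0}) = {0}
'b' @ 1: {1,2,3,4,5,6,8}  (accept∈set)
'e' @ 2: {5,6,7,8}
'e' @ 3: {5,6,7,8}
'd' @ 4: {5,6,7,8}
'e' @ 5: {5,6,7,8}
'a' @ 6: {3,5,6,7,8,9}  (accept∈set)
after full input: {3,5,6,7,8,9}  (accept=3 in)

Answer: ACCEPT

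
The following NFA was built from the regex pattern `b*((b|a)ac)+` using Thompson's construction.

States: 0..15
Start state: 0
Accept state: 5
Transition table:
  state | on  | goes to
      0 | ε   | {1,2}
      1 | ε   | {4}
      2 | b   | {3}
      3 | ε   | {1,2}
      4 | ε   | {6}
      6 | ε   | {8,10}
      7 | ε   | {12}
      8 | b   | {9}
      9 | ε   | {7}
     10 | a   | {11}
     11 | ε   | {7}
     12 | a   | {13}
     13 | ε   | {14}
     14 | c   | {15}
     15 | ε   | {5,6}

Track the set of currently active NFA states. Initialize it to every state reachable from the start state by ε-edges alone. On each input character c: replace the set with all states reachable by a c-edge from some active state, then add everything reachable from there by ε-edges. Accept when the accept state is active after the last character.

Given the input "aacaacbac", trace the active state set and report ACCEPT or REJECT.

Answer: ACCEPT

Steps:
S₀ = ε-closure({0}) = {0,1,2,4,6,8,10}
'a' @ 1: {7,11,12}
'a' @ 2: {13,14}
'c' @ 3: {5,6,8,10,15}  (accept∈set)
'a' @ 4: {7,11,12}
'a' @ 5: {13,14}
'c' @ 6: {5,6,8,10,15}  (accept∈set)
'b' @ 7: {7,9,12}
'a' @ 8: {13,14}
'c' @ 9: {5,6,8,10,15}  (accept∈set)
end set {5,6,8,10,15} — state 5 in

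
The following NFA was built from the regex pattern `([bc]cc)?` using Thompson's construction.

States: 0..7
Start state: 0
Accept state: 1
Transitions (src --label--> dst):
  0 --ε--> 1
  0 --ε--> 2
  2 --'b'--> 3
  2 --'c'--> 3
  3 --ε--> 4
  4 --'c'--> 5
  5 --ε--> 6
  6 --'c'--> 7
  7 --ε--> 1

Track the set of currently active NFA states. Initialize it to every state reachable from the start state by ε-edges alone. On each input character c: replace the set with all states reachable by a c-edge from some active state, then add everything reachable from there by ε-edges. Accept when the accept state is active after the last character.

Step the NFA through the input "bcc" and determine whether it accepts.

Answer: ACCEPT

Steps:
S₀ = ε-closure({0}) = {0,1,2}
'b' @ 1: {3,4}
'c' @ 2: {5,6}
'c' @ 3: {1,7}  [accepting]
after full input: {1,7}  (accept=1 in)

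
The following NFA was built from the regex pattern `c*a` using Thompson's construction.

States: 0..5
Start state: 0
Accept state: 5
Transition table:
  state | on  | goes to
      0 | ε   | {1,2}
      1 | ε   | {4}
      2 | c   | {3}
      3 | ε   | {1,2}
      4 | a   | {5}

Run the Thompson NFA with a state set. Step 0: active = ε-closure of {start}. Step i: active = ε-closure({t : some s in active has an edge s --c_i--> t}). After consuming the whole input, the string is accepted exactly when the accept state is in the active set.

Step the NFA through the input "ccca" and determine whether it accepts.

S₀ = ε-closure({0}) = {0,1,2,4}
'c' @ 1: {1,2,3,4}
'c' @ 2: {1,2,3,4}
'c' @ 3: {1,2,3,4}
'a' @ 4: {5}  (accept∈set)
final: {5}; accept 5 in set

Answer: ACCEPT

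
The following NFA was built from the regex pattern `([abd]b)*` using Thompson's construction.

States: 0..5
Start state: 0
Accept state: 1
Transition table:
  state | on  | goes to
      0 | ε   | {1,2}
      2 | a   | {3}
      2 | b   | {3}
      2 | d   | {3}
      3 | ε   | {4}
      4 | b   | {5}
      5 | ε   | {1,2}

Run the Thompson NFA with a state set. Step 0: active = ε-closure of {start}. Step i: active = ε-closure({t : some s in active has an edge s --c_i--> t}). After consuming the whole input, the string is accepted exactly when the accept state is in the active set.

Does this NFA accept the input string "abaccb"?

initial (ε-close {0}): {0,1,2}
'a' @ 1: {3,4}
'b' @ 2: {1,2,5}  ✓accept
'a' @ 3: {3,4}
'c' @ 4: {}  — state set empty
rest 'cb' ignored (set empty)
end set {} — state 1 not in

Answer: REJECT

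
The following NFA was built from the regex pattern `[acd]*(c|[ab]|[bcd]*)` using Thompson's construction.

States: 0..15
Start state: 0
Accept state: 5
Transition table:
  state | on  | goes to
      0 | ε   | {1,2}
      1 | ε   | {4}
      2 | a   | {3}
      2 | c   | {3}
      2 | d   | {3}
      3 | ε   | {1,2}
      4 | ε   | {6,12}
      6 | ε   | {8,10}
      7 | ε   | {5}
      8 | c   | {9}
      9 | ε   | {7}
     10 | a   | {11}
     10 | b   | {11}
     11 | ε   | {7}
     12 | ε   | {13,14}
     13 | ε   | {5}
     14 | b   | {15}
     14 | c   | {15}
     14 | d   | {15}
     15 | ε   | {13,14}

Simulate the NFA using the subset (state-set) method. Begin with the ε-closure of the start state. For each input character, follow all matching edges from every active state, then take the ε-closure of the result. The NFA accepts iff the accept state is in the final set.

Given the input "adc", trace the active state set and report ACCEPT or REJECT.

Answer: ACCEPT

Derivation:
initial (ε-close {0}): {0,1,2,4,5,6,8,10,12,13,14}
'a' @ 1: {1,2,3,4,5,6,7,8,10,11,12,13,14}  (accept∈set)
'd' @ 2: {1,2,3,4,5,6,8,10,12,13,14,15}  (accept∈set)
'c' @ 3: {1,2,3,4,5,6,7,8,9,10,12,13,14,15}  (accept∈set)
final: {1,2,3,4,5,6,7,8,9,10,12,13,14,15}; accept 5 in set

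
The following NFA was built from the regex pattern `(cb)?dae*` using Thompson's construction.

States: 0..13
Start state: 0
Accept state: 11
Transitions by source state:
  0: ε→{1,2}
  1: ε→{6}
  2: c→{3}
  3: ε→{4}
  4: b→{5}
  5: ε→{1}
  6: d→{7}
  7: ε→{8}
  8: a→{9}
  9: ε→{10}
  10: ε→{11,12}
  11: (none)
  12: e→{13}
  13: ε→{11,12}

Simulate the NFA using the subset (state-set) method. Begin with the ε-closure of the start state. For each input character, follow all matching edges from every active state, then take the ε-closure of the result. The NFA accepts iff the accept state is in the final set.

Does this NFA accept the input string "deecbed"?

start: ε-closure({0}) = {0,1,2,6}
'd' @ 1: {7,8}
'e' @ 2: {}  — no active states
rest 'ecbed' ignored (set empty)
final: {}; accept 11 not in set

Answer: REJECT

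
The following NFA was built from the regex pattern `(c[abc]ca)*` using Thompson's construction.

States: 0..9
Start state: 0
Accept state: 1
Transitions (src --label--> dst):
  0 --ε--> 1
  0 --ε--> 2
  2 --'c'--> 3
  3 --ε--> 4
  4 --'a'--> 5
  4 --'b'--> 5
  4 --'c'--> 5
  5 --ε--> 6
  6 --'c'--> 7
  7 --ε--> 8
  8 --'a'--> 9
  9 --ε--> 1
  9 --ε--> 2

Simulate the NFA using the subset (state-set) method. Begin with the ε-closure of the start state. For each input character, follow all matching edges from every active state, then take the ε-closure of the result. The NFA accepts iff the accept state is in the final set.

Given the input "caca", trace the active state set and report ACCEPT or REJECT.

start: ε-closure({0}) = {0,1,2}
'c' @ 1: {3,4}
'a' @ 2: {5,6}
'c' @ 3: {7,8}
'a' @ 4: {1,2,9}  (accept∈set)
after full input: {1,2,9}  (accept=1 in)

Answer: ACCEPT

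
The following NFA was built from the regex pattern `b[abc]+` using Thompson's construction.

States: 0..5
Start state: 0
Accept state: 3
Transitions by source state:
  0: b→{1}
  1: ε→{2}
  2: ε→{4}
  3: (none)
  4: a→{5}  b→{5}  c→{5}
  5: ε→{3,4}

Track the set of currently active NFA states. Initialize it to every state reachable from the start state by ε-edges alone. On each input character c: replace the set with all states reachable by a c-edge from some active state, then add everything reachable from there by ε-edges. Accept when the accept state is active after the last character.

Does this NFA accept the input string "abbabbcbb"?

Answer: REJECT

Trace:
initial (ε-close {0}): {0}
'a' @ 1: {}  — state set empty
rest 'bbabbcbb' ignored (set empty)
end set {} — state 3 not in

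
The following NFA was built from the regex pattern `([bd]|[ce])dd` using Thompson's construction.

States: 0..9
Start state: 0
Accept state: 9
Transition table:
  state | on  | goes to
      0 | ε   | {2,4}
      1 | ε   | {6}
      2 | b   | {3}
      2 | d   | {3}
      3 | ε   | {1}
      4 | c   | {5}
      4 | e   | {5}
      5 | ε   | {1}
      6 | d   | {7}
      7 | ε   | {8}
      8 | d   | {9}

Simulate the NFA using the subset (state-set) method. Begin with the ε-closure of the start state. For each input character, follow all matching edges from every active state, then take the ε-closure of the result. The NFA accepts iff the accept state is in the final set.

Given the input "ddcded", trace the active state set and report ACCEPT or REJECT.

Answer: REJECT

Derivation:
start: ε-closure({0}) = {0,2,4}
'd' @ 1: {1,3,6}
'd' @ 2: {7,8}
'c' @ 3: {}  — no active states
rest 'ded' ignored (set empty)
after full input: {}  (accept=9 not in)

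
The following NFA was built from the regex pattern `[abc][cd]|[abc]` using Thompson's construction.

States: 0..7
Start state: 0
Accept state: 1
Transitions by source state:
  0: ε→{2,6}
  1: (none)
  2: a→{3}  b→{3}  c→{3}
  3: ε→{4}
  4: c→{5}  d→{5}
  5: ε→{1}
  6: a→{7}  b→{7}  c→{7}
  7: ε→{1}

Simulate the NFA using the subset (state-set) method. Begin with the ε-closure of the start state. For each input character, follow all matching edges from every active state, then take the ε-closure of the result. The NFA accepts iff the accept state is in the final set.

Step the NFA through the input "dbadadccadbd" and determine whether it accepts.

Answer: REJECT

Trace:
start: ε-closure({0}) = {0,2,6}
'd' @ 1: {}  — no active states
rest 'badadccadbd' ignored (set empty)
final: {}; accept 1 not in set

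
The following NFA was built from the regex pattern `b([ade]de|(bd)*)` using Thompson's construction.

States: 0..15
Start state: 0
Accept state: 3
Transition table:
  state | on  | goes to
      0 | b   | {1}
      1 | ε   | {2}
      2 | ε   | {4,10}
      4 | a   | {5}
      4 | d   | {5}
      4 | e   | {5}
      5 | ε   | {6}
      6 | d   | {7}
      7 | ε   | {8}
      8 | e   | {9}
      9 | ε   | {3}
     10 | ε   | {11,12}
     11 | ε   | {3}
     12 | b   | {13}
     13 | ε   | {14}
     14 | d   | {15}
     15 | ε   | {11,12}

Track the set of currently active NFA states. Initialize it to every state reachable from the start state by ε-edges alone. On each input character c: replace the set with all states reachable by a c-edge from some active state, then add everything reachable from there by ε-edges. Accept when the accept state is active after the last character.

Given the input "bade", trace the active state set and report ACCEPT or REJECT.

Answer: ACCEPT

Trace:
initial (ε-close {0}): {0}
'b' @ 1: {1,2,3,4,10,11,12}  ✓accept
'a' @ 2: {5,6}
'd' @ 3: {7,8}
'e' @ 4: {3,9}  ✓accept
end set {3,9} — state 3 in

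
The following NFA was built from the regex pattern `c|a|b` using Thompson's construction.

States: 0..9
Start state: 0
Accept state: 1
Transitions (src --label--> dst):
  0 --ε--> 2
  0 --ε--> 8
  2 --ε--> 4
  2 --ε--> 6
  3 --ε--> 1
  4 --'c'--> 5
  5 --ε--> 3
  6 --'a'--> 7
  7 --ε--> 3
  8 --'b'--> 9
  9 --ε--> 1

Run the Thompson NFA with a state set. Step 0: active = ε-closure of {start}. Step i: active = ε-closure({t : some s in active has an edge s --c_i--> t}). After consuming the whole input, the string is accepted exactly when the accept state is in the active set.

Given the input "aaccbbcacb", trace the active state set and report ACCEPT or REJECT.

S₀ = ε-closure({0}) = {0,2,4,6,8}
'a' @ 1: {1,3,7}  [accepting]
'a' @ 2: {}  — state set empty
rest 'ccbbcacb' ignored (set empty)
final: {}; accept 1 not in set

Answer: REJECT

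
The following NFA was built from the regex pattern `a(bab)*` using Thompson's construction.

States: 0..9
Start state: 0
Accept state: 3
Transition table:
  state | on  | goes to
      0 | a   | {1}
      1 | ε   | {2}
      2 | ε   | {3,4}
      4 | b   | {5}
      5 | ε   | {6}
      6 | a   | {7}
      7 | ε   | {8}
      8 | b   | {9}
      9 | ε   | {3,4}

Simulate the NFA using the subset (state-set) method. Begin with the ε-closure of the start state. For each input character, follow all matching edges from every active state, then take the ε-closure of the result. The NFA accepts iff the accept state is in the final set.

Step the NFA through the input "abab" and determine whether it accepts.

Answer: ACCEPT

Steps:
initial (ε-close {0}): {0}
'a' @ 1: {1,2,3,4}  [accepting]
'b' @ 2: {5,6}
'a' @ 3: {7,8}
'b' @ 4: {3,4,9}  [accepting]
final: {3,4,9}; accept 3 in set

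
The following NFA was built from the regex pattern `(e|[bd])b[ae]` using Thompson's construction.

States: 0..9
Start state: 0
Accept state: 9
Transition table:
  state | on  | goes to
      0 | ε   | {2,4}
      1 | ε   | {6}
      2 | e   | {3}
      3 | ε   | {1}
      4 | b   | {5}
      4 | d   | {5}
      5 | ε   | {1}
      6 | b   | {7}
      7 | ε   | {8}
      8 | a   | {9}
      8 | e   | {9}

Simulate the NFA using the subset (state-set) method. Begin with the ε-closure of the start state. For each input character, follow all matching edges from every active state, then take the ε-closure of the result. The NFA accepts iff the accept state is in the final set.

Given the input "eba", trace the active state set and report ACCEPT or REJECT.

start: ε-closure({0}) = {0,2,4}
'e' @ 1: {1,3,6}
'b' @ 2: {7,8}
'a' @ 3: {9}  (accept∈set)
final: {9}; accept 9 in set

Answer: ACCEPT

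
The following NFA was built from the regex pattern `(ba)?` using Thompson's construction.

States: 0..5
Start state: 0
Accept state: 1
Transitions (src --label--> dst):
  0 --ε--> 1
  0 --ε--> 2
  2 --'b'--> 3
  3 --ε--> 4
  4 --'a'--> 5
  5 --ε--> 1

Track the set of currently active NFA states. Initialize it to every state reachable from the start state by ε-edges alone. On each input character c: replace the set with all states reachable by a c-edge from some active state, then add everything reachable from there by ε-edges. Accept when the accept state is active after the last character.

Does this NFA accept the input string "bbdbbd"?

Answer: REJECT

Steps:
start: ε-closure({0}) = {0,1,2}
'b' @ 1: {3,4}
'b' @ 2: {}  — dead — no transitions
rest 'dbbd' ignored (set empty)
final: {}; accept 1 not in set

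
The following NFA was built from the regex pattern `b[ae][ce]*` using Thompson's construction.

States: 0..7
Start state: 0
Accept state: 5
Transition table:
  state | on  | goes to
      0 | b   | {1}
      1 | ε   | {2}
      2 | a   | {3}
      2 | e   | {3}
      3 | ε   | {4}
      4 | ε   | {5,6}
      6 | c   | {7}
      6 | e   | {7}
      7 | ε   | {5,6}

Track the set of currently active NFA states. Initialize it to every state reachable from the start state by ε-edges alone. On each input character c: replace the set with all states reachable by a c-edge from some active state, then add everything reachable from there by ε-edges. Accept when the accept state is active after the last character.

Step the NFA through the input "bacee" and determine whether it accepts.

Answer: ACCEPT

Steps:
S₀ = ε-closure({0}) = {0}
'b' @ 1: {1,2}
'a' @ 2: {3,4,5,6}  (accept∈set)
'c' @ 3: {5,6,7}  (accept∈set)
'e' @ 4: {5,6,7}  (accept∈set)
'e' @ 5: {5,6,7}  (accept∈set)
after full input: {5,6,7}  (accept=5 in)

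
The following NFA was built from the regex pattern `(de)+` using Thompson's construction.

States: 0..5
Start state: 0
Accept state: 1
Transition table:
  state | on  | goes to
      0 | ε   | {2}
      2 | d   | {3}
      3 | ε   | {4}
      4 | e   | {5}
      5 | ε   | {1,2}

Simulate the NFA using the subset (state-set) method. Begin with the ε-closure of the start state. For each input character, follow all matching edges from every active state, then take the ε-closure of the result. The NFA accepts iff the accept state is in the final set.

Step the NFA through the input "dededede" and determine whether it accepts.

start: ε-closure({0}) = {0,2}
'd' @ 1: {3,4}
'e' @ 2: {1,2,5}  ✓accept
'd' @ 3: {3,4}
'e' @ 4: {1,2,5}  ✓accept
'd' @ 5: {3,4}
'e' @ 6: {1,2,5}  ✓accept
'd' @ 7: {3,4}
'e' @ 8: {1,2,5}  ✓accept
final: {1,2,5}; accept 1 in set

Answer: ACCEPT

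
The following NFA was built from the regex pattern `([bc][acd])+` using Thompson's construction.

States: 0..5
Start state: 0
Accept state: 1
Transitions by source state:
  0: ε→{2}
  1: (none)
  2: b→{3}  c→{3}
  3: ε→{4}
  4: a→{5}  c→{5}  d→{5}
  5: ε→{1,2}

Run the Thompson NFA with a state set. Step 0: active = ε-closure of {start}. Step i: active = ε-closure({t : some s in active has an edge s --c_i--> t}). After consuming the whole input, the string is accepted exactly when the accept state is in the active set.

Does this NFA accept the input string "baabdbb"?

initial (ε-close {0}): {0,2}
'b' @ 1: {3,4}
'a' @ 2: {1,2,5}  (accept∈set)
'a' @ 3: {}  — dead — no transitions
rest 'bdbb' ignored (set empty)
end set {} — state 1 not in

Answer: REJECT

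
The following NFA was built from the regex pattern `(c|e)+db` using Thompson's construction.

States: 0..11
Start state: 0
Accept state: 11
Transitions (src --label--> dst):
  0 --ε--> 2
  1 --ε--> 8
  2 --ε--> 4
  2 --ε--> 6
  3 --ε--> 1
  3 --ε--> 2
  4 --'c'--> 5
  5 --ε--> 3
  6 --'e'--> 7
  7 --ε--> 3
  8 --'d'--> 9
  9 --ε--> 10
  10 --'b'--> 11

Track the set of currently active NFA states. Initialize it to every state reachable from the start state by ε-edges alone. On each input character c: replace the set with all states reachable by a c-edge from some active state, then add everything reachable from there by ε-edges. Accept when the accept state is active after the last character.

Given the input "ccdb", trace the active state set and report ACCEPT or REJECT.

Answer: ACCEPT

Derivation:
S₀ = ε-closure({0}) = {0,2,4,6}
'c' @ 1: {1,2,3,4,5,6,8}
'c' @ 2: {1,2,3,4,5,6,8}
'd' @ 3: {9,10}
'b' @ 4: {11}  (accept∈set)
after full input: {11}  (accept=11 in)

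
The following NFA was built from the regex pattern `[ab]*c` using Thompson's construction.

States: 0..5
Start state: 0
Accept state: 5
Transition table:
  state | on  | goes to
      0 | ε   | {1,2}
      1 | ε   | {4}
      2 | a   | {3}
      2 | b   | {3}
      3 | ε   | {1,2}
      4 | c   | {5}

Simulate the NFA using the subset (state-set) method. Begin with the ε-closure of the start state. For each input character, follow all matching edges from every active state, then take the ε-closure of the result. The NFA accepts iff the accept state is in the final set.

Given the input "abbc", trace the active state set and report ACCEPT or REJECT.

Answer: ACCEPT

Trace:
S₀ = ε-closure({0}) = {0,1,2,4}
'a' @ 1: {1,2,3,4}
'b' @ 2: {1,2,3,4}
'b' @ 3: {1,2,3,4}
'c' @ 4: {5}  (accept∈set)
end set {5} — state 5 in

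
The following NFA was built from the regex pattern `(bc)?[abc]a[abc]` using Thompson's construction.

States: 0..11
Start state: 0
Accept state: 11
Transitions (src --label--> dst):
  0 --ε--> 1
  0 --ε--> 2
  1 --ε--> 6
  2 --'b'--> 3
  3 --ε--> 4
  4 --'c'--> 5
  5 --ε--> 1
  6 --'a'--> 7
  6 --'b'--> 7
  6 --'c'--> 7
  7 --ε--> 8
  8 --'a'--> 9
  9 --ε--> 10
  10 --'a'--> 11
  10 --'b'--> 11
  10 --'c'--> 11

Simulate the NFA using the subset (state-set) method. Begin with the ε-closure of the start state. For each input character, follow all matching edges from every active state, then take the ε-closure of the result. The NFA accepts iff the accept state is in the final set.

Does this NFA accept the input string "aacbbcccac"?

Answer: REJECT

Trace:
start: ε-closure({0}) = {0,1,2,6}
'a' @ 1: {7,8}
'a' @ 2: {9,10}
'c' @ 3: {11}  ✓accept
'b' @ 4: {}  — dead — no transitions
rest 'bcccac' ignored (set empty)
end set {} — state 11 not in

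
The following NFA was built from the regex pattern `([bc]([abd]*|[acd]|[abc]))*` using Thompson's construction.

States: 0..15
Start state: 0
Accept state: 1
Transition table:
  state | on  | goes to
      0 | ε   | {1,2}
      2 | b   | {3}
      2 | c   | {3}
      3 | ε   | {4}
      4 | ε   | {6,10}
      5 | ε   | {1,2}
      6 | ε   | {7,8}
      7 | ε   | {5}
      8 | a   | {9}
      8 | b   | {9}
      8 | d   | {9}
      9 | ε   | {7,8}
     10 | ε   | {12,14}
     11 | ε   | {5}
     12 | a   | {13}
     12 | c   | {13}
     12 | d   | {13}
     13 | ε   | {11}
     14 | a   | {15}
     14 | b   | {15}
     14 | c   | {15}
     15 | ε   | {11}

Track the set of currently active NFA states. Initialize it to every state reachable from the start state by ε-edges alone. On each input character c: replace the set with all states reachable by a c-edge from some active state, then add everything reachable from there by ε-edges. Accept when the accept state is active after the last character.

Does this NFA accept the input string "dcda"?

S₀ = ε-closure({0}) = {0,1,2}
'd' @ 1: {}  — dead — no transitions
rest 'cda' ignored (set empty)
final: {}; accept 1 not in set

Answer: REJECT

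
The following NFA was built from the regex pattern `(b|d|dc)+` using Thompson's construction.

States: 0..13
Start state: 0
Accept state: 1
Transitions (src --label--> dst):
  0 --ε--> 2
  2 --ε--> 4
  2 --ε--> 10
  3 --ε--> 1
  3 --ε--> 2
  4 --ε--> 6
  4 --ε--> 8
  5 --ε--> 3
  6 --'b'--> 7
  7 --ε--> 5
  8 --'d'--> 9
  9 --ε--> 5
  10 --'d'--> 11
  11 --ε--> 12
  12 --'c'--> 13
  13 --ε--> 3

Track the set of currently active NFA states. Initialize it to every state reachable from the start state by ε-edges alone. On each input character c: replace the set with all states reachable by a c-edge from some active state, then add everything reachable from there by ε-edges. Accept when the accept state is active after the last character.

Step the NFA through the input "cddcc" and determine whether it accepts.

Answer: REJECT

Derivation:
S₀ = ε-closure({0}) = {0,2,4,6,8,10}
'c' @ 1: {}  — dead — no transitions
rest 'ddcc' ignored (set empty)
after full input: {}  (accept=1 not in)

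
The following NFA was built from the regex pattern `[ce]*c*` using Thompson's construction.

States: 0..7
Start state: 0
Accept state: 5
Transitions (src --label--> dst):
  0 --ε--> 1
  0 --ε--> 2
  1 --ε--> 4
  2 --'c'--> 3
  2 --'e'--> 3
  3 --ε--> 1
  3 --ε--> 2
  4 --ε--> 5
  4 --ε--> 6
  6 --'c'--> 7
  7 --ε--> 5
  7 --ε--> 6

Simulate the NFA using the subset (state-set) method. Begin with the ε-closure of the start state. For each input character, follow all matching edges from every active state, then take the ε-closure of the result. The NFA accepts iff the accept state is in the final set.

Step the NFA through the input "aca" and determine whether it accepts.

initial (ε-close {0}): {0,1,2,4,5,6}
'a' @ 1: {}  — no active states
rest 'ca' ignored (set empty)
final: {}; accept 5 not in set

Answer: REJECT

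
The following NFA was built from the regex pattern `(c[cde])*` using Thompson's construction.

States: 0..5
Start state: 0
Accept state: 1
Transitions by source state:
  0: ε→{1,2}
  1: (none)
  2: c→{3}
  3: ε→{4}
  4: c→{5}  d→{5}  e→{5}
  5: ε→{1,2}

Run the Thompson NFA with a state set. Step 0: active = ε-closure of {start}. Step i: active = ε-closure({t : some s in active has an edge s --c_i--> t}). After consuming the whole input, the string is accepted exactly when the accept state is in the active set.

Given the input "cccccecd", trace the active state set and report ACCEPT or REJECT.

Answer: ACCEPT

Steps:
start: ε-closure({0}) = {0,1,2}
'c' @ 1: {3,4}
'c' @ 2: {1,2,5}  (accept∈set)
'c' @ 3: {3,4}
'c' @ 4: {1,2,5}  (accept∈set)
'c' @ 5: {3,4}
'e' @ 6: {1,2,5}  (accept∈set)
'c' @ 7: {3,4}
'd' @ 8: {1,2,5}  (accept∈set)
final: {1,2,5}; accept 1 in set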